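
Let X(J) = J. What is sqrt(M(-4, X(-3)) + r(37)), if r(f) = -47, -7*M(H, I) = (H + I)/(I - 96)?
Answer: I*sqrt(51194)/33 ≈ 6.8564*I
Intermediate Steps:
M(H, I) = -(H + I)/(7*(-96 + I)) (M(H, I) = -(H + I)/(7*(I - 96)) = -(H + I)/(7*(-96 + I)))
sqrt(M(-4, X(-3)) + r(37)) = sqrt((-1*(-4) - 1*(-3))/(7*(-96 - 3)) - 47) = sqrt((1/7)*(4 + 3)/(-99) - 47) = sqrt((1/7)*(-1/99)*7 - 47) = sqrt(-1/99 - 47) = sqrt(-4654/99) = I*sqrt(51194)/33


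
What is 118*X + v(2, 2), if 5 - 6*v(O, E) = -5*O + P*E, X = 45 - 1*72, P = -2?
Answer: -19097/6 ≈ -3182.8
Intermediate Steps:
X = -27 (X = 45 - 72 = -27)
v(O, E) = 5/6 + E/3 + 5*O/6 (v(O, E) = 5/6 - (-5*O - 2*E)/6 = 5/6 + (E/3 + 5*O/6) = 5/6 + E/3 + 5*O/6)
118*X + v(2, 2) = 118*(-27) + (5/6 + (1/3)*2 + (5/6)*2) = -3186 + (5/6 + 2/3 + 5/3) = -3186 + 19/6 = -19097/6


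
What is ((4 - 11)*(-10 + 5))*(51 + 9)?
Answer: 2100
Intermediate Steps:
((4 - 11)*(-10 + 5))*(51 + 9) = -7*(-5)*60 = 35*60 = 2100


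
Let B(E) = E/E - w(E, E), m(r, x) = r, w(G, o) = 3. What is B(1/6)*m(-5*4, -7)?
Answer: 40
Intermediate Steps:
B(E) = -2 (B(E) = E/E - 1*3 = 1 - 3 = -2)
B(1/6)*m(-5*4, -7) = -(-10)*4 = -2*(-20) = 40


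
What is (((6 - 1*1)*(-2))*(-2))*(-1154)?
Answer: -23080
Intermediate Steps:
(((6 - 1*1)*(-2))*(-2))*(-1154) = (((6 - 1)*(-2))*(-2))*(-1154) = ((5*(-2))*(-2))*(-1154) = -10*(-2)*(-1154) = 20*(-1154) = -23080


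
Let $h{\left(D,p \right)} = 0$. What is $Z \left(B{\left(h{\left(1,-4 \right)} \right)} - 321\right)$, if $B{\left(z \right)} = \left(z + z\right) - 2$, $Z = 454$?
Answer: $-146642$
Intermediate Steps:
$B{\left(z \right)} = -2 + 2 z$ ($B{\left(z \right)} = 2 z - 2 = -2 + 2 z$)
$Z \left(B{\left(h{\left(1,-4 \right)} \right)} - 321\right) = 454 \left(\left(-2 + 2 \cdot 0\right) - 321\right) = 454 \left(\left(-2 + 0\right) - 321\right) = 454 \left(-2 - 321\right) = 454 \left(-323\right) = -146642$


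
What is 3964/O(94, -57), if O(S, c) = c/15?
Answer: -19820/19 ≈ -1043.2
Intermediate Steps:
O(S, c) = c/15 (O(S, c) = c*(1/15) = c/15)
3964/O(94, -57) = 3964/(((1/15)*(-57))) = 3964/(-19/5) = 3964*(-5/19) = -19820/19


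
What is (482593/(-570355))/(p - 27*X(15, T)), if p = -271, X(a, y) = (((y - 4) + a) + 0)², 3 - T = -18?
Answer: 482593/15923741245 ≈ 3.0307e-5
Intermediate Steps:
T = 21 (T = 3 - 1*(-18) = 3 + 18 = 21)
X(a, y) = (-4 + a + y)² (X(a, y) = (((-4 + y) + a) + 0)² = ((-4 + a + y) + 0)² = (-4 + a + y)²)
(482593/(-570355))/(p - 27*X(15, T)) = (482593/(-570355))/(-271 - 27*(-4 + 15 + 21)²) = (482593*(-1/570355))/(-271 - 27*32²) = -482593/(570355*(-271 - 27*1024)) = -482593/(570355*(-271 - 27648)) = -482593/570355/(-27919) = -482593/570355*(-1/27919) = 482593/15923741245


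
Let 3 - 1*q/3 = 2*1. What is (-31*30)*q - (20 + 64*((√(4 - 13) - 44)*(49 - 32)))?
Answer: 45062 - 3264*I ≈ 45062.0 - 3264.0*I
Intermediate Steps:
q = 3 (q = 9 - 6 = 3)
(-31*30)*q - (20 + 64*((√(4 - 13) - 44)*(49 - 32))) = -31*30*3 - (20 + 64*((√(4 - 13) - 44)*(49 - 32))) = -930*3 - (20 + 64*((√(-9) - 44)*17)) = -2790 - (20 + 64*((3*I - 44)*17)) = -2790 - (20 + 64*((-44 + 3*I)*17)) = -2790 - (20 + 64*(-748 + 51*I)) = -2790 - (20 + (-47872 + 3264*I)) = -2790 - (-47852 + 3264*I) = -2790 + (47852 - 3264*I) = 45062 - 3264*I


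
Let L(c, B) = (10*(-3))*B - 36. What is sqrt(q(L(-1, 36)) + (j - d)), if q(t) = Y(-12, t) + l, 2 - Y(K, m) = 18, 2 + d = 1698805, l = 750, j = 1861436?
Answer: sqrt(163367) ≈ 404.19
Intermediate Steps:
d = 1698803 (d = -2 + 1698805 = 1698803)
L(c, B) = -36 - 30*B (L(c, B) = -30*B - 36 = -36 - 30*B)
Y(K, m) = -16 (Y(K, m) = 2 - 1*18 = 2 - 18 = -16)
q(t) = 734 (q(t) = -16 + 750 = 734)
sqrt(q(L(-1, 36)) + (j - d)) = sqrt(734 + (1861436 - 1*1698803)) = sqrt(734 + (1861436 - 1698803)) = sqrt(734 + 162633) = sqrt(163367)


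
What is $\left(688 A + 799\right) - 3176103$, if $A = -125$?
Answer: $-3261304$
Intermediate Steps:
$\left(688 A + 799\right) - 3176103 = \left(688 \left(-125\right) + 799\right) - 3176103 = \left(-86000 + 799\right) - 3176103 = -85201 - 3176103 = -3261304$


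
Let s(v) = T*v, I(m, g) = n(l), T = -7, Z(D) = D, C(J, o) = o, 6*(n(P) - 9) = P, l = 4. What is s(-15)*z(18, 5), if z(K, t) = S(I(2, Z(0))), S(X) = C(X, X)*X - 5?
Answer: 27860/3 ≈ 9286.7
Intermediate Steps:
n(P) = 9 + P/6
I(m, g) = 29/3 (I(m, g) = 9 + (1/6)*4 = 9 + 2/3 = 29/3)
S(X) = -5 + X**2 (S(X) = X*X - 5 = X**2 - 5 = -5 + X**2)
z(K, t) = 796/9 (z(K, t) = -5 + (29/3)**2 = -5 + 841/9 = 796/9)
s(v) = -7*v
s(-15)*z(18, 5) = -7*(-15)*(796/9) = 105*(796/9) = 27860/3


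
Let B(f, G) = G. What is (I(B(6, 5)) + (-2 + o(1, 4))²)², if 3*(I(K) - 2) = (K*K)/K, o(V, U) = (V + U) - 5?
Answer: 529/9 ≈ 58.778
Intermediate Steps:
o(V, U) = -5 + U + V (o(V, U) = (U + V) - 5 = -5 + U + V)
I(K) = 2 + K/3 (I(K) = 2 + ((K*K)/K)/3 = 2 + (K²/K)/3 = 2 + K/3)
(I(B(6, 5)) + (-2 + o(1, 4))²)² = ((2 + (⅓)*5) + (-2 + (-5 + 4 + 1))²)² = ((2 + 5/3) + (-2 + 0)²)² = (11/3 + (-2)²)² = (11/3 + 4)² = (23/3)² = 529/9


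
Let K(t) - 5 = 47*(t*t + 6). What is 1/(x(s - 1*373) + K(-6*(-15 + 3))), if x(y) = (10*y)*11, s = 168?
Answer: 1/221385 ≈ 4.5170e-6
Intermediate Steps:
x(y) = 110*y
K(t) = 287 + 47*t² (K(t) = 5 + 47*(t*t + 6) = 5 + 47*(t² + 6) = 5 + 47*(6 + t²) = 5 + (282 + 47*t²) = 287 + 47*t²)
1/(x(s - 1*373) + K(-6*(-15 + 3))) = 1/(110*(168 - 1*373) + (287 + 47*(-6*(-15 + 3))²)) = 1/(110*(168 - 373) + (287 + 47*(-6*(-12))²)) = 1/(110*(-205) + (287 + 47*72²)) = 1/(-22550 + (287 + 47*5184)) = 1/(-22550 + (287 + 243648)) = 1/(-22550 + 243935) = 1/221385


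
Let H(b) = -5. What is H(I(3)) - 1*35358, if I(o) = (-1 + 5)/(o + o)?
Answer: -35363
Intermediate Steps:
I(o) = 2/o (I(o) = 4/((2*o)) = 4*(1/(2*o)) = 2/o)
H(I(3)) - 1*35358 = -5 - 1*35358 = -5 - 35358 = -35363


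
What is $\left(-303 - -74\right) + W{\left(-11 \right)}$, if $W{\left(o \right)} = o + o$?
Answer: $-251$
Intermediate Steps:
$W{\left(o \right)} = 2 o$
$\left(-303 - -74\right) + W{\left(-11 \right)} = \left(-303 - -74\right) + 2 \left(-11\right) = \left(-303 + \left(-23 + 97\right)\right) - 22 = \left(-303 + 74\right) - 22 = -229 - 22 = -251$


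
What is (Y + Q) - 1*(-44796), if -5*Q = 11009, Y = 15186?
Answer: 288901/5 ≈ 57780.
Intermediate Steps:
Q = -11009/5 (Q = -⅕*11009 = -11009/5 ≈ -2201.8)
(Y + Q) - 1*(-44796) = (15186 - 11009/5) - 1*(-44796) = 64921/5 + 44796 = 288901/5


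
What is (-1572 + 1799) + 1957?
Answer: 2184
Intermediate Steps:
(-1572 + 1799) + 1957 = 227 + 1957 = 2184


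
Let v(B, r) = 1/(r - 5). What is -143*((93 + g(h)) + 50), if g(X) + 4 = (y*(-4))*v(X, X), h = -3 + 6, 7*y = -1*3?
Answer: -138281/7 ≈ -19754.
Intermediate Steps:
v(B, r) = 1/(-5 + r)
y = -3/7 (y = (-1*3)/7 = (⅐)*(-3) = -3/7 ≈ -0.42857)
h = 3
g(X) = -4 + 12/(7*(-5 + X)) (g(X) = -4 + (-3/7*(-4))/(-5 + X) = -4 + 12/(7*(-5 + X)))
-143*((93 + g(h)) + 50) = -143*((93 + 4*(38 - 7*3)/(7*(-5 + 3))) + 50) = -143*((93 + (4/7)*(38 - 21)/(-2)) + 50) = -143*((93 + (4/7)*(-½)*17) + 50) = -143*((93 - 34/7) + 50) = -143*(617/7 + 50) = -143*967/7 = -138281/7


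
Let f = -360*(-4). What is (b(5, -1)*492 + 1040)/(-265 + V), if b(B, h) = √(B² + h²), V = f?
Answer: 208/235 + 492*√26/1175 ≈ 3.0202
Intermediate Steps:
f = 1440
V = 1440
(b(5, -1)*492 + 1040)/(-265 + V) = (√(5² + (-1)²)*492 + 1040)/(-265 + 1440) = (√(25 + 1)*492 + 1040)/1175 = (√26*492 + 1040)*(1/1175) = (492*√26 + 1040)*(1/1175) = (1040 + 492*√26)*(1/1175) = 208/235 + 492*√26/1175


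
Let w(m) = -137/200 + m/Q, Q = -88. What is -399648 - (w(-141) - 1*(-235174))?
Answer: -698305209/1100 ≈ -6.3482e+5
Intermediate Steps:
w(m) = -137/200 - m/88 (w(m) = -137/200 + m/(-88) = -137*1/200 + m*(-1/88) = -137/200 - m/88)
-399648 - (w(-141) - 1*(-235174)) = -399648 - ((-137/200 - 1/88*(-141)) - 1*(-235174)) = -399648 - ((-137/200 + 141/88) + 235174) = -399648 - (1009/1100 + 235174) = -399648 - 1*258692409/1100 = -399648 - 258692409/1100 = -698305209/1100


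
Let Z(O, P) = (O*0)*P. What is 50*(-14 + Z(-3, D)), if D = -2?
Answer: -700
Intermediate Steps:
Z(O, P) = 0 (Z(O, P) = 0*P = 0)
50*(-14 + Z(-3, D)) = 50*(-14 + 0) = 50*(-14) = -700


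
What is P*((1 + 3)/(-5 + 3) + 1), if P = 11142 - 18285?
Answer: 7143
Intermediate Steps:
P = -7143
P*((1 + 3)/(-5 + 3) + 1) = -7143*((1 + 3)/(-5 + 3) + 1) = -7143*(4/(-2) + 1) = -7143*(4*(-1/2) + 1) = -7143*(-2 + 1) = -7143*(-1) = 7143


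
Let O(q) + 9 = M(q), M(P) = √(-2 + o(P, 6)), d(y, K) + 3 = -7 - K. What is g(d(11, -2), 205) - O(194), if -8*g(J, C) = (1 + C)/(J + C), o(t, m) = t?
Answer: 6989/788 - 8*√3 ≈ -4.9871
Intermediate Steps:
d(y, K) = -10 - K (d(y, K) = -3 + (-7 - K) = -10 - K)
M(P) = √(-2 + P)
O(q) = -9 + √(-2 + q)
g(J, C) = -(1 + C)/(8*(C + J)) (g(J, C) = -(1 + C)/(8*(J + C)) = -(1 + C)/(8*(C + J)))
g(d(11, -2), 205) - O(194) = (-1 - 1*205)/(8*(205 + (-10 - 1*(-2)))) - (-9 + √(-2 + 194)) = (-1 - 205)/(8*(205 + (-10 + 2))) - (-9 + √192) = (⅛)*(-206)/(205 - 8) - (-9 + 8*√3) = (⅛)*(-206)/197 + (9 - 8*√3) = (⅛)*(1/197)*(-206) + (9 - 8*√3) = -103/788 + (9 - 8*√3) = 6989/788 - 8*√3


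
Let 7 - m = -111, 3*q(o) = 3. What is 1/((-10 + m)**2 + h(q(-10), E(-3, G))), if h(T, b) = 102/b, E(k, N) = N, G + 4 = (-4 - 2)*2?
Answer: 8/93261 ≈ 8.5781e-5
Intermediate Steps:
q(o) = 1 (q(o) = (1/3)*3 = 1)
G = -16 (G = -4 + (-4 - 2)*2 = -4 - 6*2 = -4 - 12 = -16)
m = 118 (m = 7 - 1*(-111) = 7 + 111 = 118)
1/((-10 + m)**2 + h(q(-10), E(-3, G))) = 1/((-10 + 118)**2 + 102/(-16)) = 1/(108**2 + 102*(-1/16)) = 1/(11664 - 51/8) = 1/(93261/8) = 8/93261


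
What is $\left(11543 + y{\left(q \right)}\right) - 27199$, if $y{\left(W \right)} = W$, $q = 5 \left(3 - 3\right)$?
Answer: $-15656$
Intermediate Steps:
$q = 0$ ($q = 5 \cdot 0 = 0$)
$\left(11543 + y{\left(q \right)}\right) - 27199 = \left(11543 + 0\right) - 27199 = 11543 - 27199 = -15656$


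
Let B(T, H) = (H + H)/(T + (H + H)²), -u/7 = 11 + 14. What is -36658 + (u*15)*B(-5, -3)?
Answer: -1120648/31 ≈ -36150.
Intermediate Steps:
u = -175 (u = -7*(11 + 14) = -7*25 = -175)
B(T, H) = 2*H/(T + 4*H²) (B(T, H) = (2*H)/(T + (2*H)²) = (2*H)/(T + 4*H²) = 2*H/(T + 4*H²))
-36658 + (u*15)*B(-5, -3) = -36658 + (-175*15)*(2*(-3)/(-5 + 4*(-3)²)) = -36658 - 5250*(-3)/(-5 + 4*9) = -36658 - 5250*(-3)/(-5 + 36) = -36658 - 5250*(-3)/31 = -36658 - 2625*(-6/31) = -36658 + 15750/31 = -1120648/31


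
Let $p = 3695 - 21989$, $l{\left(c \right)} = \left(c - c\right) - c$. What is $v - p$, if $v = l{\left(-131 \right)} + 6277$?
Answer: $24702$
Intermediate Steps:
$l{\left(c \right)} = - c$ ($l{\left(c \right)} = 0 - c = - c$)
$v = 6408$ ($v = \left(-1\right) \left(-131\right) + 6277 = 131 + 6277 = 6408$)
$p = -18294$ ($p = 3695 - 21989 = -18294$)
$v - p = 6408 - -18294 = 6408 + 18294 = 24702$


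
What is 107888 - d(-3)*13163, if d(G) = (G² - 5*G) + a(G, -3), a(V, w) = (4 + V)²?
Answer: -221187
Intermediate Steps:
d(G) = G² + (4 + G)² - 5*G (d(G) = (G² - 5*G) + (4 + G)² = G² + (4 + G)² - 5*G)
107888 - d(-3)*13163 = 107888 - (16 + 2*(-3)² + 3*(-3))*13163 = 107888 - (16 + 2*9 - 9)*13163 = 107888 - (16 + 18 - 9)*13163 = 107888 - 25*13163 = 107888 - 1*329075 = 107888 - 329075 = -221187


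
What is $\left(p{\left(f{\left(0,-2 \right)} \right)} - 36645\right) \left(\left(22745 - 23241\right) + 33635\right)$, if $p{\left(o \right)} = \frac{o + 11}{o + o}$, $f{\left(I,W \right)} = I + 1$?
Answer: $-1214179821$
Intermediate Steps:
$f{\left(I,W \right)} = 1 + I$
$p{\left(o \right)} = \frac{11 + o}{2 o}$
$\left(p{\left(f{\left(0,-2 \right)} \right)} - 36645\right) \left(\left(22745 - 23241\right) + 33635\right) = \left(\frac{11 + \left(1 + 0\right)}{2 \left(1 + 0\right)} - 36645\right) \left(\left(22745 - 23241\right) + 33635\right) = \left(\frac{11 + 1}{2 \cdot 1} - 36645\right) \left(-496 + 33635\right) = \left(\frac{1}{2} \cdot 1 \cdot 12 - 36645\right) 33139 = \left(6 - 36645\right) 33139 = \left(-36639\right) 33139 = -1214179821$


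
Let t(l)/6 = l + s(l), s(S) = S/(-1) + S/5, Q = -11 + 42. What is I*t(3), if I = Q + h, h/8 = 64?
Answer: 9774/5 ≈ 1954.8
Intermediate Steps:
h = 512 (h = 8*64 = 512)
Q = 31
s(S) = -4*S/5 (s(S) = S*(-1) + S*(⅕) = -S + S/5 = -4*S/5)
I = 543 (I = 31 + 512 = 543)
t(l) = 6*l/5 (t(l) = 6*(l - 4*l/5) = 6*(l/5) = 6*l/5)
I*t(3) = 543*((6/5)*3) = 543*(18/5) = 9774/5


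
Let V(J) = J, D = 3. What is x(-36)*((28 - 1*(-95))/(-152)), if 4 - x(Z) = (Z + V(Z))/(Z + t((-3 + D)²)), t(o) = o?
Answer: -123/76 ≈ -1.6184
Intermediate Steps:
x(Z) = 2 (x(Z) = 4 - (Z + Z)/(Z + (-3 + 3)²) = 4 - 2*Z/(Z + 0²) = 4 - 2*Z/(Z + 0) = 4 - 2*Z/Z = 4 - 1*2 = 4 - 2 = 2)
x(-36)*((28 - 1*(-95))/(-152)) = 2*((28 - 1*(-95))/(-152)) = 2*((28 + 95)*(-1/152)) = 2*(123*(-1/152)) = 2*(-123/152) = -123/76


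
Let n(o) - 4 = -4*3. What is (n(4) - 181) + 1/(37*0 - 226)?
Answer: -42715/226 ≈ -189.00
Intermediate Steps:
n(o) = -8 (n(o) = 4 - 4*3 = 4 - 12 = -8)
(n(4) - 181) + 1/(37*0 - 226) = (-8 - 181) + 1/(37*0 - 226) = -189 + 1/(0 - 226) = -189 + 1/(-226) = -189 - 1/226 = -42715/226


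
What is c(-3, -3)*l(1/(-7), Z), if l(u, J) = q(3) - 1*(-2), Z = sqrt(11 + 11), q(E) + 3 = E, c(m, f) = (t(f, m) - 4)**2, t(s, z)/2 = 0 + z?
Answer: 200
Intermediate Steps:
t(s, z) = 2*z (t(s, z) = 2*(0 + z) = 2*z)
c(m, f) = (-4 + 2*m)**2 (c(m, f) = (2*m - 4)**2 = (-4 + 2*m)**2)
q(E) = -3 + E
Z = sqrt(22) ≈ 4.6904
l(u, J) = 2 (l(u, J) = (-3 + 3) - 1*(-2) = 0 + 2 = 2)
c(-3, -3)*l(1/(-7), Z) = (4*(-2 - 3)**2)*2 = (4*(-5)**2)*2 = (4*25)*2 = 100*2 = 200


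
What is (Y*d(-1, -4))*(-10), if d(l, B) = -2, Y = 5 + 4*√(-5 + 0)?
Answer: 100 + 80*I*√5 ≈ 100.0 + 178.89*I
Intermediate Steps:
Y = 5 + 4*I*√5 (Y = 5 + 4*√(-5) = 5 + 4*(I*√5) = 5 + 4*I*√5 ≈ 5.0 + 8.9443*I)
(Y*d(-1, -4))*(-10) = ((5 + 4*I*√5)*(-2))*(-10) = (-10 - 8*I*√5)*(-10) = 100 + 80*I*√5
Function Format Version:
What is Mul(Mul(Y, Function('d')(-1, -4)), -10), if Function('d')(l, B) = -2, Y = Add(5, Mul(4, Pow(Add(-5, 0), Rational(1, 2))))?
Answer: Add(100, Mul(80, I, Pow(5, Rational(1, 2)))) ≈ Add(100.00, Mul(178.89, I))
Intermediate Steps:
Y = Add(5, Mul(4, I, Pow(5, Rational(1, 2)))) (Y = Add(5, Mul(4, Pow(-5, Rational(1, 2)))) = Add(5, Mul(4, Mul(I, Pow(5, Rational(1, 2))))) = Add(5, Mul(4, I, Pow(5, Rational(1, 2)))) ≈ Add(5.0000, Mul(8.9443, I)))
Mul(Mul(Y, Function('d')(-1, -4)), -10) = Mul(Mul(Add(5, Mul(4, I, Pow(5, Rational(1, 2)))), -2), -10) = Mul(Add(-10, Mul(-8, I, Pow(5, Rational(1, 2)))), -10) = Add(100, Mul(80, I, Pow(5, Rational(1, 2))))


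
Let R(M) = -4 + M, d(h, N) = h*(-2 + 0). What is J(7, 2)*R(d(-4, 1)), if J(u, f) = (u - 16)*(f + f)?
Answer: -144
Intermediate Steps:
d(h, N) = -2*h (d(h, N) = h*(-2) = -2*h)
J(u, f) = 2*f*(-16 + u) (J(u, f) = (-16 + u)*(2*f) = 2*f*(-16 + u))
J(7, 2)*R(d(-4, 1)) = (2*2*(-16 + 7))*(-4 - 2*(-4)) = (2*2*(-9))*(-4 + 8) = -36*4 = -144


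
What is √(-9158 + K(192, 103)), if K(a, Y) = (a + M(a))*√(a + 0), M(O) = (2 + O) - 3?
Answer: √(-9158 + 3064*√3) ≈ 62.056*I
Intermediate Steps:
M(O) = -1 + O
K(a, Y) = √a*(-1 + 2*a) (K(a, Y) = (a + (-1 + a))*√(a + 0) = (-1 + 2*a)*√a = √a*(-1 + 2*a))
√(-9158 + K(192, 103)) = √(-9158 + √192*(-1 + 2*192)) = √(-9158 + (8*√3)*(-1 + 384)) = √(-9158 + (8*√3)*383) = √(-9158 + 3064*√3)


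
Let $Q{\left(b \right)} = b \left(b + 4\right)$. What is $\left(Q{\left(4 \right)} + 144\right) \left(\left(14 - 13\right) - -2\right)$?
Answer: $528$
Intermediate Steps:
$Q{\left(b \right)} = b \left(4 + b\right)$
$\left(Q{\left(4 \right)} + 144\right) \left(\left(14 - 13\right) - -2\right) = \left(4 \left(4 + 4\right) + 144\right) \left(\left(14 - 13\right) - -2\right) = \left(4 \cdot 8 + 144\right) \left(\left(14 + \left(-18 + 5\right)\right) + 2\right) = \left(32 + 144\right) \left(\left(14 - 13\right) + 2\right) = 176 \left(1 + 2\right) = 176 \cdot 3 = 528$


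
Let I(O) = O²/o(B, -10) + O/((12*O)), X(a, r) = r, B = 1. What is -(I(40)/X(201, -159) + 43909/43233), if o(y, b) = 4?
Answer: 41261087/27496188 ≈ 1.5006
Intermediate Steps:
I(O) = 1/12 + O²/4 (I(O) = O²/4 + O/((12*O)) = O²*(¼) + O*(1/(12*O)) = O²/4 + 1/12 = 1/12 + O²/4)
-(I(40)/X(201, -159) + 43909/43233) = -((1/12 + (¼)*40²)/(-159) + 43909/43233) = -((1/12 + (¼)*1600)*(-1/159) + 43909*(1/43233)) = -((1/12 + 400)*(-1/159) + 43909/43233) = -((4801/12)*(-1/159) + 43909/43233) = -(-4801/1908 + 43909/43233) = -1*(-41261087/27496188) = 41261087/27496188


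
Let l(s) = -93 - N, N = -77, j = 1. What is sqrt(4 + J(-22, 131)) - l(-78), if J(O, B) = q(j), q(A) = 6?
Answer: 16 + sqrt(10) ≈ 19.162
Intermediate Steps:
J(O, B) = 6
l(s) = -16 (l(s) = -93 - 1*(-77) = -93 + 77 = -16)
sqrt(4 + J(-22, 131)) - l(-78) = sqrt(4 + 6) - 1*(-16) = sqrt(10) + 16 = 16 + sqrt(10)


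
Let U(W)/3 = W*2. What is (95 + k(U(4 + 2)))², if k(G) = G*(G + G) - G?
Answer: 7027801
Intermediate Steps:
U(W) = 6*W (U(W) = 3*(W*2) = 3*(2*W) = 6*W)
k(G) = -G + 2*G² (k(G) = G*(2*G) - G = 2*G² - G = -G + 2*G²)
(95 + k(U(4 + 2)))² = (95 + (6*(4 + 2))*(-1 + 2*(6*(4 + 2))))² = (95 + (6*6)*(-1 + 2*(6*6)))² = (95 + 36*(-1 + 2*36))² = (95 + 36*(-1 + 72))² = (95 + 36*71)² = (95 + 2556)² = 2651² = 7027801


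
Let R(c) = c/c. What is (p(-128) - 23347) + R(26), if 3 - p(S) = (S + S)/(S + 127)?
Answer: -23599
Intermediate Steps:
R(c) = 1
p(S) = 3 - 2*S/(127 + S) (p(S) = 3 - (S + S)/(S + 127) = 3 - 2*S/(127 + S))
(p(-128) - 23347) + R(26) = ((381 - 128)/(127 - 128) - 23347) + 1 = (253/(-1) - 23347) + 1 = (-1*253 - 23347) + 1 = (-253 - 23347) + 1 = -23600 + 1 = -23599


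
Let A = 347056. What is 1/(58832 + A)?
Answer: 1/405888 ≈ 2.4637e-6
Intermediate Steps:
1/(58832 + A) = 1/(58832 + 347056) = 1/405888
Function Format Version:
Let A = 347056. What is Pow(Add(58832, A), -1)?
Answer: Rational(1, 405888) ≈ 2.4637e-6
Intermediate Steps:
Pow(Add(58832, A), -1) = Pow(Add(58832, 347056), -1) = Pow(405888, -1) = Rational(1, 405888)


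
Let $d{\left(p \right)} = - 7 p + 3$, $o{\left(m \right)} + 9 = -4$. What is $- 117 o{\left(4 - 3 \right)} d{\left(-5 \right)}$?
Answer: $57798$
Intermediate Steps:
$o{\left(m \right)} = -13$ ($o{\left(m \right)} = -9 - 4 = -13$)
$d{\left(p \right)} = 3 - 7 p$
$- 117 o{\left(4 - 3 \right)} d{\left(-5 \right)} = \left(-117\right) \left(-13\right) \left(3 - -35\right) = 1521 \left(3 + 35\right) = 1521 \cdot 38 = 57798$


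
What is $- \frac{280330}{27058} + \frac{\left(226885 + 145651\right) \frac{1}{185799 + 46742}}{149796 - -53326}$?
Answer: $- \frac{3310287811042893}{319515698562029} \approx -10.36$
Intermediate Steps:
$- \frac{280330}{27058} + \frac{\left(226885 + 145651\right) \frac{1}{185799 + 46742}}{149796 - -53326} = \left(-280330\right) \frac{1}{27058} + \frac{372536 \cdot \frac{1}{232541}}{149796 + 53326} = - \frac{140165}{13529} + \frac{372536 \cdot \frac{1}{232541}}{203122} = - \frac{140165}{13529} + \frac{372536}{232541} \cdot \frac{1}{203122} = - \frac{140165}{13529} + \frac{186268}{23617096501} = - \frac{3310287811042893}{319515698562029}$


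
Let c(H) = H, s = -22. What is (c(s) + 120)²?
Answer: 9604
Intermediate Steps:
(c(s) + 120)² = (-22 + 120)² = 98² = 9604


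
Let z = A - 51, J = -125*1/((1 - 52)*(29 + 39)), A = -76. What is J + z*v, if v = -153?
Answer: 67386833/3468 ≈ 19431.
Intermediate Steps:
J = 125/3468 (J = -125/(68*(-51)) = -125/(-3468) = -125*(-1/3468) = 125/3468 ≈ 0.036044)
z = -127 (z = -76 - 51 = -127)
J + z*v = 125/3468 - 127*(-153) = 125/3468 + 19431 = 67386833/3468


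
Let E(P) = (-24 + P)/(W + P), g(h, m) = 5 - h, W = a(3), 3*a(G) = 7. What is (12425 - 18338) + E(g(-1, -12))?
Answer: -147879/25 ≈ -5915.2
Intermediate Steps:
a(G) = 7/3 (a(G) = (⅓)*7 = 7/3)
W = 7/3 ≈ 2.3333
E(P) = (-24 + P)/(7/3 + P)
(12425 - 18338) + E(g(-1, -12)) = (12425 - 18338) + 3*(-24 + (5 - 1*(-1)))/(7 + 3*(5 - 1*(-1))) = -5913 + 3*(-24 + (5 + 1))/(7 + 3*(5 + 1)) = -5913 + 3*(-24 + 6)/(7 + 3*6) = -5913 + 3*(-18)/(7 + 18) = -5913 + 3*(-18)/25 = -5913 + 3*(1/25)*(-18) = -5913 - 54/25 = -147879/25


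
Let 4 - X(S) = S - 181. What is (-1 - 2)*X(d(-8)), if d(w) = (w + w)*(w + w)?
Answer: 213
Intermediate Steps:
d(w) = 4*w**2 (d(w) = (2*w)*(2*w) = 4*w**2)
X(S) = 185 - S (X(S) = 4 - (S - 181) = 4 - (-181 + S) = 4 + (181 - S) = 185 - S)
(-1 - 2)*X(d(-8)) = (-1 - 2)*(185 - 4*(-8)**2) = -3*(185 - 4*64) = -3*(185 - 1*256) = -3*(185 - 256) = -3*(-71) = 213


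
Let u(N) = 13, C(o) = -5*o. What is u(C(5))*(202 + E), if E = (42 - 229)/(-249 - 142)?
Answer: 60541/23 ≈ 2632.2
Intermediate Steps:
E = 11/23 (E = -187/(-391) = -187*(-1/391) = 11/23 ≈ 0.47826)
u(C(5))*(202 + E) = 13*(202 + 11/23) = 13*(4657/23) = 60541/23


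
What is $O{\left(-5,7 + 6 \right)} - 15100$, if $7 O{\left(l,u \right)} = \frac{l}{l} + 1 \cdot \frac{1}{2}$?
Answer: $- \frac{211397}{14} \approx -15100.0$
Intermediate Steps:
$O{\left(l,u \right)} = \frac{3}{14}$ ($O{\left(l,u \right)} = \frac{\frac{l}{l} + 1 \cdot \frac{1}{2}}{7} = \frac{1 + 1 \cdot \frac{1}{2}}{7} = \frac{1 + \frac{1}{2}}{7} = \frac{1}{7} \cdot \frac{3}{2} = \frac{3}{14}$)
$O{\left(-5,7 + 6 \right)} - 15100 = \frac{3}{14} - 15100 = - \frac{211397}{14}$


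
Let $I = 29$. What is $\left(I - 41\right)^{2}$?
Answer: $144$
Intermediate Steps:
$\left(I - 41\right)^{2} = \left(29 - 41\right)^{2} = \left(-12\right)^{2} = 144$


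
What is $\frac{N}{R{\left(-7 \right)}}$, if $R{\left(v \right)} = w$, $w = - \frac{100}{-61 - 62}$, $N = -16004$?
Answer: $- \frac{492123}{25} \approx -19685.0$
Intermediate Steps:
$w = \frac{100}{123}$ ($w = - \frac{100}{-123} = \left(-100\right) \left(- \frac{1}{123}\right) = \frac{100}{123} \approx 0.81301$)
$R{\left(v \right)} = \frac{100}{123}$
$\frac{N}{R{\left(-7 \right)}} = - \frac{16004}{\frac{100}{123}} = \left(-16004\right) \frac{123}{100} = - \frac{492123}{25}$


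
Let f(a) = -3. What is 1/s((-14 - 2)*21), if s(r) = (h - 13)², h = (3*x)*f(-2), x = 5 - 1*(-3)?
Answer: 1/7225 ≈ 0.00013841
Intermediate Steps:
x = 8 (x = 5 + 3 = 8)
h = -72 (h = (3*8)*(-3) = 24*(-3) = -72)
s(r) = 7225 (s(r) = (-72 - 13)² = (-85)² = 7225)
1/s((-14 - 2)*21) = 1/7225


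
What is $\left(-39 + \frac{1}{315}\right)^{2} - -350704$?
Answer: $\frac{34949501056}{99225} \approx 3.5223 \cdot 10^{5}$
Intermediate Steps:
$\left(-39 + \frac{1}{315}\right)^{2} - -350704 = \left(-39 + \frac{1}{315}\right)^{2} + 350704 = \left(- \frac{12284}{315}\right)^{2} + 350704 = \frac{150896656}{99225} + 350704 = \frac{34949501056}{99225}$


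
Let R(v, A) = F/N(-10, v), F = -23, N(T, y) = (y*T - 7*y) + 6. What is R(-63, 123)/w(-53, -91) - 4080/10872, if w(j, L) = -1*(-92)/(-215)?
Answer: -211655/650508 ≈ -0.32537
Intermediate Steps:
N(T, y) = 6 - 7*y + T*y (N(T, y) = (T*y - 7*y) + 6 = (-7*y + T*y) + 6 = 6 - 7*y + T*y)
w(j, L) = -92/215 (w(j, L) = 92*(-1/215) = -92/215)
R(v, A) = -23/(6 - 17*v) (R(v, A) = -23/(6 - 7*v - 10*v) = -23/(6 - 17*v))
R(-63, 123)/w(-53, -91) - 4080/10872 = (23/(-6 + 17*(-63)))/(-92/215) - 4080/10872 = (23/(-6 - 1071))*(-215/92) - 4080*1/10872 = (23/(-1077))*(-215/92) - 170/453 = (23*(-1/1077))*(-215/92) - 170/453 = -23/1077*(-215/92) - 170/453 = 215/4308 - 170/453 = -211655/650508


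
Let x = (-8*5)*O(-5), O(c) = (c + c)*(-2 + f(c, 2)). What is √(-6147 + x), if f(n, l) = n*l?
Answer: I*√10947 ≈ 104.63*I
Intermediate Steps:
f(n, l) = l*n
O(c) = 2*c*(-2 + 2*c) (O(c) = (c + c)*(-2 + 2*c) = (2*c)*(-2 + 2*c) = 2*c*(-2 + 2*c))
x = -4800 (x = (-8*5)*(4*(-5)*(-1 - 5)) = -160*(-5)*(-6) = -40*120 = -4800)
√(-6147 + x) = √(-6147 - 4800) = √(-10947) = I*√10947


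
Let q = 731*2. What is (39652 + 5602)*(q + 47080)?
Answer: 2196719668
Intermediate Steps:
q = 1462
(39652 + 5602)*(q + 47080) = (39652 + 5602)*(1462 + 47080) = 45254*48542 = 2196719668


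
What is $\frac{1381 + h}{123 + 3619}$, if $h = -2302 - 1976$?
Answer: $- \frac{2897}{3742} \approx -0.77419$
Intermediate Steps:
$h = -4278$ ($h = -2302 - 1976 = -4278$)
$\frac{1381 + h}{123 + 3619} = \frac{1381 - 4278}{123 + 3619} = - \frac{2897}{3742}$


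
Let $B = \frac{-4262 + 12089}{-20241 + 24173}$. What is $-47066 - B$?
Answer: $- \frac{185071339}{3932} \approx -47068.0$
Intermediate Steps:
$B = \frac{7827}{3932} \approx 1.9906$
$-47066 - B = -47066 - \frac{7827}{3932} = - \frac{185071339}{3932}$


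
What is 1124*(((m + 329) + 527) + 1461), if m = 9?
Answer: 2614424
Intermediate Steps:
1124*(((m + 329) + 527) + 1461) = 1124*(((9 + 329) + 527) + 1461) = 1124*((338 + 527) + 1461) = 1124*(865 + 1461) = 1124*2326 = 2614424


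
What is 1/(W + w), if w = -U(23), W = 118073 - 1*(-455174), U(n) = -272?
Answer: 1/573519 ≈ 1.7436e-6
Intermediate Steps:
W = 573247 (W = 118073 + 455174 = 573247)
w = 272 (w = -1*(-272) = 272)
1/(W + w) = 1/(573247 + 272) = 1/573519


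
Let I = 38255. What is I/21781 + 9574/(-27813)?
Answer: 855455021/605794953 ≈ 1.4121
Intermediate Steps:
I/21781 + 9574/(-27813) = 38255/21781 + 9574/(-27813) = 38255*(1/21781) + 9574*(-1/27813) = 38255/21781 - 9574/27813 = 855455021/605794953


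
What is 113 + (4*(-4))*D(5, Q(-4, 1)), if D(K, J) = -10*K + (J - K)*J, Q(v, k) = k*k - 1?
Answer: 913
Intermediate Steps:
Q(v, k) = -1 + k² (Q(v, k) = k² - 1 = -1 + k²)
D(K, J) = -10*K + J*(J - K)
113 + (4*(-4))*D(5, Q(-4, 1)) = 113 + (4*(-4))*((-1 + 1²)² - 10*5 - 1*(-1 + 1²)*5) = 113 - 16*((-1 + 1)² - 50 - 1*(-1 + 1)*5) = 113 - 16*(0² - 50 - 1*0*5) = 113 - 16*(0 - 50 + 0) = 113 - 16*(-50) = 113 + 800 = 913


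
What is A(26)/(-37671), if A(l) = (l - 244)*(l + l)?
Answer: 11336/37671 ≈ 0.30092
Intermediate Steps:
A(l) = 2*l*(-244 + l) (A(l) = (-244 + l)*(2*l) = 2*l*(-244 + l))
A(26)/(-37671) = (2*26*(-244 + 26))/(-37671) = (2*26*(-218))*(-1/37671) = -11336*(-1/37671) = 11336/37671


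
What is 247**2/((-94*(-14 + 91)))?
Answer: -61009/7238 ≈ -8.4290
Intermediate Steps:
247**2/((-94*(-14 + 91))) = 61009/((-94*77)) = 61009/(-7238) = 61009*(-1/7238) = -61009/7238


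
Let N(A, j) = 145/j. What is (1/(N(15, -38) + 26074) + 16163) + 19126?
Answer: 34959647801/990667 ≈ 35289.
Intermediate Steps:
(1/(N(15, -38) + 26074) + 16163) + 19126 = (1/(145/(-38) + 26074) + 16163) + 19126 = (1/(145*(-1/38) + 26074) + 16163) + 19126 = (1/(-145/38 + 26074) + 16163) + 19126 = (1/(990667/38) + 16163) + 19126 = (38/990667 + 16163) + 19126 = 16012150759/990667 + 19126 = 34959647801/990667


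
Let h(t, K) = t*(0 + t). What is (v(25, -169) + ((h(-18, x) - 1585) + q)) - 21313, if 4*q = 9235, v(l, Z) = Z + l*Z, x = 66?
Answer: -98637/4 ≈ -24659.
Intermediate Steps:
v(l, Z) = Z + Z*l
q = 9235/4 (q = (¼)*9235 = 9235/4 ≈ 2308.8)
h(t, K) = t² (h(t, K) = t*t = t²)
(v(25, -169) + ((h(-18, x) - 1585) + q)) - 21313 = (-169*(1 + 25) + (((-18)² - 1585) + 9235/4)) - 21313 = (-169*26 + ((324 - 1585) + 9235/4)) - 21313 = (-4394 + (-1261 + 9235/4)) - 21313 = (-4394 + 4191/4) - 21313 = -13385/4 - 21313 = -98637/4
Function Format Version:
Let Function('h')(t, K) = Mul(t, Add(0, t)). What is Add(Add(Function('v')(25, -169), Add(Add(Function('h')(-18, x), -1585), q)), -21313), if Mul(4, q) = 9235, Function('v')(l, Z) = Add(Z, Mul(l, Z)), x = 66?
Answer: Rational(-98637, 4) ≈ -24659.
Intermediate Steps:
Function('v')(l, Z) = Add(Z, Mul(Z, l))
q = Rational(9235, 4) (q = Mul(Rational(1, 4), 9235) = Rational(9235, 4) ≈ 2308.8)
Function('h')(t, K) = Pow(t, 2) (Function('h')(t, K) = Mul(t, t) = Pow(t, 2))
Add(Add(Function('v')(25, -169), Add(Add(Function('h')(-18, x), -1585), q)), -21313) = Add(Add(Mul(-169, Add(1, 25)), Add(Add(Pow(-18, 2), -1585), Rational(9235, 4))), -21313) = Add(Add(Mul(-169, 26), Add(Add(324, -1585), Rational(9235, 4))), -21313) = Add(Add(-4394, Add(-1261, Rational(9235, 4))), -21313) = Add(Add(-4394, Rational(4191, 4)), -21313) = Add(Rational(-13385, 4), -21313) = Rational(-98637, 4)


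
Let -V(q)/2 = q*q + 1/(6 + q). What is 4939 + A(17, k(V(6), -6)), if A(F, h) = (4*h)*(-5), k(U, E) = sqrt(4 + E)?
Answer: 4939 - 20*I*sqrt(2) ≈ 4939.0 - 28.284*I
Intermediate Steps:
V(q) = -2*q**2 - 2/(6 + q) (V(q) = -2*(q*q + 1/(6 + q)) = -2*(q**2 + 1/(6 + q)) = -2*q**2 - 2/(6 + q))
A(F, h) = -20*h
4939 + A(17, k(V(6), -6)) = 4939 - 20*sqrt(4 - 6) = 4939 - 20*I*sqrt(2)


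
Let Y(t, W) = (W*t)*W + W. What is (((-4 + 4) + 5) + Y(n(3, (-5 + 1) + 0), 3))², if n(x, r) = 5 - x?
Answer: 676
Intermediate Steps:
Y(t, W) = W + t*W² (Y(t, W) = t*W² + W = W + t*W²)
(((-4 + 4) + 5) + Y(n(3, (-5 + 1) + 0), 3))² = (((-4 + 4) + 5) + 3*(1 + 3*(5 - 1*3)))² = ((0 + 5) + 3*(1 + 3*(5 - 3)))² = (5 + 3*(1 + 3*2))² = (5 + 3*(1 + 6))² = (5 + 3*7)² = (5 + 21)² = 26² = 676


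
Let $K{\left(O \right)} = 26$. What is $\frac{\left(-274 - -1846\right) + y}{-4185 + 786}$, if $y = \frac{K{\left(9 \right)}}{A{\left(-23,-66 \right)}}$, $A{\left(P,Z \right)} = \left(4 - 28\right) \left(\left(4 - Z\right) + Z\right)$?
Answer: $- \frac{75443}{163152} \approx -0.46241$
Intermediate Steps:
$A{\left(P,Z \right)} = -96$ ($A{\left(P,Z \right)} = \left(-24\right) 4 = -96$)
$y = - \frac{13}{48}$ ($y = \frac{26}{-96} = 26 \left(- \frac{1}{96}\right) = - \frac{13}{48} \approx -0.27083$)
$\frac{\left(-274 - -1846\right) + y}{-4185 + 786} = \frac{\left(-274 - -1846\right) - \frac{13}{48}}{-4185 + 786} = \frac{\left(-274 + 1846\right) - \frac{13}{48}}{-3399} = \left(1572 - \frac{13}{48}\right) \left(- \frac{1}{3399}\right) = \frac{75443}{48} \left(- \frac{1}{3399}\right) = - \frac{75443}{163152}$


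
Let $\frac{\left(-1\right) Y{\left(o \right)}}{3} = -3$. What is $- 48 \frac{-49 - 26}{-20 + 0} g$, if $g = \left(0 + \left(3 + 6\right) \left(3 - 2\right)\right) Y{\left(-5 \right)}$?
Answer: $-14580$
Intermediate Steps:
$Y{\left(o \right)} = 9$ ($Y{\left(o \right)} = \left(-3\right) \left(-3\right) = 9$)
$g = 81$ ($g = \left(0 + \left(3 + 6\right) \left(3 - 2\right)\right) 9 = \left(0 + 9 \cdot 1\right) 9 = \left(0 + 9\right) 9 = 9 \cdot 9 = 81$)
$- 48 \frac{-49 - 26}{-20 + 0} g = - 48 \frac{-49 - 26}{-20 + 0} \cdot 81 = - 48 \left(- \frac{75}{-20}\right) 81 = - 48 \left(\left(-75\right) \left(- \frac{1}{20}\right)\right) 81 = \left(-48\right) \frac{15}{4} \cdot 81 = \left(-180\right) 81 = -14580$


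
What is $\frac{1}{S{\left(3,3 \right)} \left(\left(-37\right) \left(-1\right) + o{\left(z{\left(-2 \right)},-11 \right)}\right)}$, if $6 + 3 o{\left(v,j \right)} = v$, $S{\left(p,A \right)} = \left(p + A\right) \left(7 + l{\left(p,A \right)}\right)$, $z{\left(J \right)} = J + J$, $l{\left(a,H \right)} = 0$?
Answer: $\frac{1}{1414} \approx 0.00070721$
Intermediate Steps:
$z{\left(J \right)} = 2 J$
$S{\left(p,A \right)} = 7 A + 7 p$ ($S{\left(p,A \right)} = \left(p + A\right) \left(7 + 0\right) = \left(A + p\right) 7 = 7 A + 7 p$)
$o{\left(v,j \right)} = -2 + \frac{v}{3}$
$\frac{1}{S{\left(3,3 \right)} \left(\left(-37\right) \left(-1\right) + o{\left(z{\left(-2 \right)},-11 \right)}\right)} = \frac{1}{\left(7 \cdot 3 + 7 \cdot 3\right) \left(\left(-37\right) \left(-1\right) - \left(2 - \frac{2 \left(-2\right)}{3}\right)\right)} = \frac{1}{\left(21 + 21\right) \left(37 + \left(-2 + \frac{1}{3} \left(-4\right)\right)\right)} = \frac{1}{42 \left(37 - \frac{10}{3}\right)} = \frac{1}{42 \cdot \frac{101}{3}} = \frac{1}{1414}$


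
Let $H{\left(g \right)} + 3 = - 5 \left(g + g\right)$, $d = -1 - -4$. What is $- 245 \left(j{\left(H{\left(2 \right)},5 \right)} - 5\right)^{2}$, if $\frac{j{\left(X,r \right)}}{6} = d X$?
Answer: $-43012445$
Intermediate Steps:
$d = 3$ ($d = -1 + 4 = 3$)
$H{\left(g \right)} = -3 - 10 g$ ($H{\left(g \right)} = -3 - 5 \left(g + g\right) = -3 - 5 \cdot 2 g = -3 - 10 g$)
$j{\left(X,r \right)} = 18 X$ ($j{\left(X,r \right)} = 6 \cdot 3 X = 18 X$)
$- 245 \left(j{\left(H{\left(2 \right)},5 \right)} - 5\right)^{2} = - 245 \left(18 \left(-3 - 20\right) - 5\right)^{2} = - 245 \left(18 \left(-23\right) - 5\right)^{2} = - 245 \left(-414 - 5\right)^{2} = - 245 \left(-419\right)^{2} = \left(-245\right) 175561 = -43012445$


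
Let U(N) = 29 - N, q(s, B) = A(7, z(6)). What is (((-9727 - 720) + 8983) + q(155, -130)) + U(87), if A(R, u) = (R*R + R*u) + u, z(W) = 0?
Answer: -1473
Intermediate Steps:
A(R, u) = u + R² + R*u (A(R, u) = (R² + R*u) + u = u + R² + R*u)
q(s, B) = 49 (q(s, B) = 0 + 7² + 7*0 = 0 + 49 + 0 = 49)
(((-9727 - 720) + 8983) + q(155, -130)) + U(87) = (((-9727 - 720) + 8983) + 49) + (29 - 1*87) = ((-10447 + 8983) + 49) + (29 - 87) = (-1464 + 49) - 58 = -1415 - 58 = -1473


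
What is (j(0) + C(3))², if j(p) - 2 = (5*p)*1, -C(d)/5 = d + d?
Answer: 784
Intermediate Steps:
C(d) = -10*d (C(d) = -5*(d + d) = -10*d)
j(p) = 2 + 5*p (j(p) = 2 + (5*p)*1 = 2 + 5*p)
(j(0) + C(3))² = ((2 + 5*0) - 10*3)² = ((2 + 0) - 30)² = (2 - 30)² = (-28)² = 784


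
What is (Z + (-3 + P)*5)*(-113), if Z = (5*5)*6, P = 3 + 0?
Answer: -16950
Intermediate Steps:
P = 3
Z = 150 (Z = 25*6 = 150)
(Z + (-3 + P)*5)*(-113) = (150 + (-3 + 3)*5)*(-113) = (150 + 0*5)*(-113) = (150 + 0)*(-113) = 150*(-113) = -16950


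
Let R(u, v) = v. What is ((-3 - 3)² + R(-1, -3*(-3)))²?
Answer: 2025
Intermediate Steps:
((-3 - 3)² + R(-1, -3*(-3)))² = ((-3 - 3)² - 3*(-3))² = ((-6)² + 9)² = (36 + 9)² = 45² = 2025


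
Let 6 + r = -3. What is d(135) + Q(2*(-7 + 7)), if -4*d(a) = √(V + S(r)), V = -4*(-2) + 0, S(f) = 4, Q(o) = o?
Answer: -√3/2 ≈ -0.86602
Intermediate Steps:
r = -9 (r = -6 - 3 = -9)
V = 8 (V = 8 + 0 = 8)
d(a) = -√3/2 (d(a) = -√(8 + 4)/4 = -√3/2)
d(135) + Q(2*(-7 + 7)) = -√3/2 + 2*(-7 + 7) = -√3/2 + 2*0 = -√3/2 + 0 = -√3/2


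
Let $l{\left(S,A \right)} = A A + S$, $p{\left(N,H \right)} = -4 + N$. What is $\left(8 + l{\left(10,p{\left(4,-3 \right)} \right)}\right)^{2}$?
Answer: $324$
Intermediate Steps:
$l{\left(S,A \right)} = S + A^{2}$ ($l{\left(S,A \right)} = A^{2} + S = S + A^{2}$)
$\left(8 + l{\left(10,p{\left(4,-3 \right)} \right)}\right)^{2} = \left(8 + \left(10 + \left(-4 + 4\right)^{2}\right)\right)^{2} = \left(8 + \left(10 + 0^{2}\right)\right)^{2} = \left(8 + \left(10 + 0\right)\right)^{2} = \left(8 + 10\right)^{2} = 18^{2} = 324$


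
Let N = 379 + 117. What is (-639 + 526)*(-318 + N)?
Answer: -20114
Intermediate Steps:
N = 496
(-639 + 526)*(-318 + N) = (-639 + 526)*(-318 + 496) = -113*178 = -20114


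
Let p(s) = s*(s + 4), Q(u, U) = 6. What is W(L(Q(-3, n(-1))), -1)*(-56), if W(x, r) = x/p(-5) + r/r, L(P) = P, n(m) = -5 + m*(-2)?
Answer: -616/5 ≈ -123.20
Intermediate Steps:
n(m) = -5 - 2*m
p(s) = s*(4 + s)
W(x, r) = 1 + x/5 (W(x, r) = x/((-5*(4 - 5))) + r/r = x/((-5*(-1))) + 1 = x/5 + 1 = 1 + x/5)
W(L(Q(-3, n(-1))), -1)*(-56) = (1 + (1/5)*6)*(-56) = (1 + 6/5)*(-56) = (11/5)*(-56) = -616/5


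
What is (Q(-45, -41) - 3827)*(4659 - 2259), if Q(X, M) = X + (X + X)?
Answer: -9508800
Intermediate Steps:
Q(X, M) = 3*X (Q(X, M) = X + 2*X = 3*X)
(Q(-45, -41) - 3827)*(4659 - 2259) = (3*(-45) - 3827)*(4659 - 2259) = (-135 - 3827)*2400 = -3962*2400 = -9508800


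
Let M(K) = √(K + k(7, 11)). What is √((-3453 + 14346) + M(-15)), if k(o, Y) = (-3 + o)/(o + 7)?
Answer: √(533757 + 7*I*√721)/7 ≈ 104.37 + 0.018377*I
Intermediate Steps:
k(o, Y) = (-3 + o)/(7 + o)
M(K) = √(2/7 + K) (M(K) = √(K + (-3 + 7)/(7 + 7)) = √(K + 4/14) = √(K + (1/14)*4) = √(K + 2/7) = √(2/7 + K))
√((-3453 + 14346) + M(-15)) = √((-3453 + 14346) + √(14 + 49*(-15))/7) = √(10893 + √(14 - 735)/7) = √(10893 + √(-721)/7) = √(10893 + (I*√721)/7) = √(10893 + I*√721/7)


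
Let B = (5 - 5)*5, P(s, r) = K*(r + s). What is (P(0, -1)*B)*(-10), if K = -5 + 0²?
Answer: 0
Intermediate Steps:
K = -5 (K = -5 + 0 = -5)
P(s, r) = -5*r - 5*s (P(s, r) = -5*(r + s) = -5*r - 5*s)
B = 0 (B = 0*5 = 0)
(P(0, -1)*B)*(-10) = ((-5*(-1) - 5*0)*0)*(-10) = ((5 + 0)*0)*(-10) = (5*0)*(-10) = 0*(-10) = 0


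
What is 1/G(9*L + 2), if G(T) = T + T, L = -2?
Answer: -1/32 ≈ -0.031250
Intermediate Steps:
G(T) = 2*T
1/G(9*L + 2) = 1/(2*(9*(-2) + 2)) = 1/(2*(-18 + 2)) = 1/(2*(-16)) = 1/(-32) = -1/32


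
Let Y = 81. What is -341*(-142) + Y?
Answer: 48503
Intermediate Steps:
-341*(-142) + Y = -341*(-142) + 81 = 48422 + 81 = 48503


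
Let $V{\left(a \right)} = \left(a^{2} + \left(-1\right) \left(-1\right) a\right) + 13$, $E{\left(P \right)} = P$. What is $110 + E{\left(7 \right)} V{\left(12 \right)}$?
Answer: $1293$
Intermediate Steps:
$V{\left(a \right)} = 13 + a + a^{2}$ ($V{\left(a \right)} = \left(a^{2} + 1 a\right) + 13 = \left(a^{2} + a\right) + 13 = \left(a + a^{2}\right) + 13 = 13 + a + a^{2}$)
$110 + E{\left(7 \right)} V{\left(12 \right)} = 110 + 7 \left(13 + 12 + 12^{2}\right) = 110 + 7 \left(13 + 12 + 144\right) = 110 + 7 \cdot 169 = 110 + 1183 = 1293$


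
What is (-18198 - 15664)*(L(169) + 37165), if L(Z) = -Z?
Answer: -1252758552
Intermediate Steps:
(-18198 - 15664)*(L(169) + 37165) = (-18198 - 15664)*(-1*169 + 37165) = -33862*(-169 + 37165) = -33862*36996 = -1252758552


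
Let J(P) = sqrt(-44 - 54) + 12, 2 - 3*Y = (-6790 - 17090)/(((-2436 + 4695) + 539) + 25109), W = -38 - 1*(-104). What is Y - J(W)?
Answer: -924958/83721 - 7*I*sqrt(2) ≈ -11.048 - 9.8995*I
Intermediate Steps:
W = 66 (W = -38 + 104 = 66)
Y = 79694/83721 (Y = 2/3 - (-6790 - 17090)/(3*(((-2436 + 4695) + 539) + 25109)) = 2/3 - (-7960)/((2259 + 539) + 25109) = 2/3 - (-7960)/(2798 + 25109) = 2/3 - (-7960)/27907 = 2/3 - 1/3*(-23880/27907) = 2/3 + 7960/27907 = 79694/83721 ≈ 0.95190)
J(P) = 12 + 7*I*sqrt(2) (J(P) = sqrt(-98) + 12 = 7*I*sqrt(2) + 12 = 12 + 7*I*sqrt(2))
Y - J(W) = 79694/83721 - (12 + 7*I*sqrt(2)) = 79694/83721 + (-12 - 7*I*sqrt(2)) = -924958/83721 - 7*I*sqrt(2)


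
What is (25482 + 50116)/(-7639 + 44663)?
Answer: 37799/18512 ≈ 2.0419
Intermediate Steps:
(25482 + 50116)/(-7639 + 44663) = 75598/37024 = 75598*(1/37024) = 37799/18512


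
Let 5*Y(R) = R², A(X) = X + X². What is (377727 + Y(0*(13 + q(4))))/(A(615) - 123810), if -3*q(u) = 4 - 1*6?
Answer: 125909/85010 ≈ 1.4811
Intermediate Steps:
q(u) = ⅔ (q(u) = -(4 - 1*6)/3 = -(4 - 6)/3 = -⅓*(-2) = ⅔)
Y(R) = R²/5
(377727 + Y(0*(13 + q(4))))/(A(615) - 123810) = (377727 + (0*(13 + ⅔))²/5)/(615*(1 + 615) - 123810) = (377727 + (0*(41/3))²/5)/(615*616 - 123810) = (377727 + (⅕)*0²)/(378840 - 123810) = (377727 + (⅕)*0)/255030 = (377727 + 0)*(1/255030) = 377727*(1/255030) = 125909/85010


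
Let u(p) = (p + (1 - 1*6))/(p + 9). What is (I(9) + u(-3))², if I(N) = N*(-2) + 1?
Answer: 3025/9 ≈ 336.11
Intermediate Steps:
I(N) = 1 - 2*N (I(N) = -2*N + 1 = 1 - 2*N)
u(p) = (-5 + p)/(9 + p) (u(p) = (p + (1 - 6))/(9 + p) = (p - 5)/(9 + p) = (-5 + p)/(9 + p))
(I(9) + u(-3))² = ((1 - 2*9) + (-5 - 3)/(9 - 3))² = ((1 - 18) - 8/6)² = (-17 + (⅙)*(-8))² = (-17 - 4/3)² = (-55/3)² = 3025/9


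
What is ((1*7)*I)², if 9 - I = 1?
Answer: 3136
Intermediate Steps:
I = 8 (I = 9 - 1*1 = 9 - 1 = 8)
((1*7)*I)² = ((1*7)*8)² = (7*8)² = 56² = 3136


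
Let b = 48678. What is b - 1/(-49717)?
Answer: 2420124127/49717 ≈ 48678.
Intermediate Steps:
b - 1/(-49717) = 48678 - 1/(-49717) = 48678 - 1*(-1/49717) = 48678 + 1/49717 = 2420124127/49717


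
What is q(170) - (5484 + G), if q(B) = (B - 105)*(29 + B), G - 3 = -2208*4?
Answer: 16280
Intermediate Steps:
G = -8829 (G = 3 - 2208*4 = 3 - 8832 = -8829)
q(B) = (-105 + B)*(29 + B)
q(170) - (5484 + G) = (-3045 + 170**2 - 76*170) - (5484 - 8829) = (-3045 + 28900 - 12920) - 1*(-3345) = 12935 + 3345 = 16280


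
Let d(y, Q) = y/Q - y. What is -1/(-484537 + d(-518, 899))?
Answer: 899/435133599 ≈ 2.0660e-6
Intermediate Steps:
d(y, Q) = -y + y/Q
-1/(-484537 + d(-518, 899)) = -1/(-484537 + (-1*(-518) - 518/899)) = -1/(-484537 + (518 - 518*1/899)) = -1/(-484537 + (518 - 518/899)) = -1/(-484537 + 465164/899) = -1/(-435133599/899) = -1*(-899/435133599) = 899/435133599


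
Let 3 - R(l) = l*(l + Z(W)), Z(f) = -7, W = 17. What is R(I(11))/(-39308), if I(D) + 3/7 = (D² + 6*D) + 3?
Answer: 1695759/1926092 ≈ 0.88041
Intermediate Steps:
I(D) = 18/7 + D² + 6*D (I(D) = -3/7 + ((D² + 6*D) + 3) = -3/7 + (3 + D² + 6*D) = 18/7 + D² + 6*D)
R(l) = 3 - l*(-7 + l) (R(l) = 3 - l*(l - 7) = 3 - l*(-7 + l))
R(I(11))/(-39308) = (3 - (18/7 + 11² + 6*11)² + 7*(18/7 + 11² + 6*11))/(-39308) = (3 - (18/7 + 121 + 66)² + 7*(18/7 + 121 + 66))*(-1/39308) = (3 - (1327/7)² + 7*(1327/7))*(-1/39308) = (3 - 1*1760929/49 + 1327)*(-1/39308) = (3 - 1760929/49 + 1327)*(-1/39308) = -1695759/49*(-1/39308) = 1695759/1926092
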